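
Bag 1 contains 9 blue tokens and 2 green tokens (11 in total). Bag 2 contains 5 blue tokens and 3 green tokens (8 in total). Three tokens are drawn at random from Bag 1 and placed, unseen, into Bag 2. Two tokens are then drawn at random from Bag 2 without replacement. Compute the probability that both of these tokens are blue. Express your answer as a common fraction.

Condition on how many of the transferred tokens are blue (from Bag 1: 9 blue of 11; then Bag 2 has 11 total).
  1 blue: C(9,1)C(2,2)/C(11,3) = 3/55; then P = C(6,2)/C(11,2) = 3/11
  2 blue: C(9,2)C(2,1)/C(11,3) = 24/55; then P = C(7,2)/C(11,2) = 21/55
  3 blue: C(9,3)C(2,0)/C(11,3) = 28/55; then P = C(8,2)/C(11,2) = 28/55
P(both blue) = 1333/3025 ≈ 0.4407.

1333/3025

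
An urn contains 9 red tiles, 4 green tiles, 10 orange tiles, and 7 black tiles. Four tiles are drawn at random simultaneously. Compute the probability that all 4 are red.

Unordered draws without replacement: count favorable combinations over C(30,4).
Favorable = C(9,4) · C(4,0) · C(10,0) · C(7,0) = 126; total = C(30,4) = 27405.
P = 126/27405 = 2/435 ≈ 0.0046.

2/435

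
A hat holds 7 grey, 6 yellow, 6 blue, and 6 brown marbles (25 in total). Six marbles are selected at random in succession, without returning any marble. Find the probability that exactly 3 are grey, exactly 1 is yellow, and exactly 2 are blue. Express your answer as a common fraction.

Unordered draws without replacement: count favorable combinations over C(25,6).
Favorable = C(7,3) · C(6,1) · C(6,2) · C(6,0) = 3150; total = C(25,6) = 177100.
P = 3150/177100 = 9/506 ≈ 0.0178.

9/506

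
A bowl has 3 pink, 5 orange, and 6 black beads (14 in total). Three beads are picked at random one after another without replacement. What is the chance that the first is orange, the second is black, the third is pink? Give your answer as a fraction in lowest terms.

Multiply the conditional probability of each draw in order, without replacement, so each draw removes one from its color and from the total.
P = (5/14) · (6/13) · (3/12) = 15/364 ≈ 0.0412.

15/364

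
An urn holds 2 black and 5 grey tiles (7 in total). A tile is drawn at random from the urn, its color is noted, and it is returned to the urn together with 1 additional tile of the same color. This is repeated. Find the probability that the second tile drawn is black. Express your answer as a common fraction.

2/7

Condition on the first draw. If first is black (prob 2/7), second-black has prob (3)/(8); if not (prob 5/7), it has prob 2/(8).
P = (2/7)·(3/8) + (5/7)·(2/8) = 2/7 ≈ 0.2857.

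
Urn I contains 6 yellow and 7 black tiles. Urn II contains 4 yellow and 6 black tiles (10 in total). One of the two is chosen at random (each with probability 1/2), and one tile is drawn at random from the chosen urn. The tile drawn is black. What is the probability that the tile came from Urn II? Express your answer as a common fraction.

P(black | Urn I) = 7/13; P(black | Urn II) = 3/5.
P(black) = 1/2·7/13 + 1/2·3/5 = 37/65.
By Bayes' rule, P(Urn II | black) = 3/10 / 37/65 = 39/74 ≈ 0.5270.

39/74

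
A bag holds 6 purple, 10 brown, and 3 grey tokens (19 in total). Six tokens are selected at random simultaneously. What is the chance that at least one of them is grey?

Use the complement: P(at least one grey) = 1 − P(no grey).
P(none) = C(16,6)/C(19,6) = 8008/27132.
So P = 1 − 8008/27132 = 683/969 ≈ 0.7049.

683/969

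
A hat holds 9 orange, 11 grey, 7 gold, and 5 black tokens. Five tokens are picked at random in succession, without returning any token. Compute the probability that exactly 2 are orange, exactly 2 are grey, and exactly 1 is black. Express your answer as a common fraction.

Unordered draws without replacement: count favorable combinations over C(32,5).
Favorable = C(9,2) · C(11,2) · C(7,0) · C(5,1) = 9900; total = C(32,5) = 201376.
P = 9900/201376 = 2475/50344 ≈ 0.0492.

2475/50344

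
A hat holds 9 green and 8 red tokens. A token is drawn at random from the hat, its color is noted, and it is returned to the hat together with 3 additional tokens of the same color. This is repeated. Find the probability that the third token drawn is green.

Sum over the four possibilities for the first two draws (green/not-green each), tracking how the green count and total change by +3 per draw.
P(third is green) = 9/17 ≈ 0.5294. (In a Pólya urn every draw has the same marginal probability 9/17.)

9/17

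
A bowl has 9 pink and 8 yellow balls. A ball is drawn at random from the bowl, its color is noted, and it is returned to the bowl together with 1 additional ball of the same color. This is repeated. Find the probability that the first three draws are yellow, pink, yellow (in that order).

Track the composition after each reinforcement of +1.
P = (8/17) · (9/18) · (9/19) = 36/323 ≈ 0.1115.

36/323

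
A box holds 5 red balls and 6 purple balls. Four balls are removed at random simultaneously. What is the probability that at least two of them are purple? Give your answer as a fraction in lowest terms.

53/66

Sum the hypergeometric tail for j = 2,…,4 purple balls.
Favorable = C(6,2)·C(5,2) + C(6,3)·C(5,1) + C(6,4)·C(5,0) = 265; total = C(11,4) = 330.
P = 265/330 = 53/66 ≈ 0.8030.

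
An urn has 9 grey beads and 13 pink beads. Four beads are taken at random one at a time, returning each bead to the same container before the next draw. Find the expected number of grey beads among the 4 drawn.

18/11

By linearity of expectation, E[X] = Σ P(draw i is grey); each independent draw has P(grey) = 9/22.
E[X] = 4 · 9/22 = 18/11 ≈ 1.6364.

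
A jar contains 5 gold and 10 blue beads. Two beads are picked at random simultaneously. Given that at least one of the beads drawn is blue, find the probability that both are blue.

P(both blue) = C(10,2)/C(15,2) = 3/7; P(at least one blue) = 1 − C(5,2)/C(15,2) = 19/21.
Since 'both blue' ⊆ 'at least one blue', P(both | at least one) = 3/7 / 19/21 = 9/19 ≈ 0.4737.

9/19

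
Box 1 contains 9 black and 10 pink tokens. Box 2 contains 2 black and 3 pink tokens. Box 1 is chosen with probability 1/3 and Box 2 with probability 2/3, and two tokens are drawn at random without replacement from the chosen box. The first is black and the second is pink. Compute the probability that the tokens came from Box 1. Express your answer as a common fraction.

25/82

P(E | Box 1) = 5/19; P(E | Box 2) = 3/10.
P(E) = 1/3·5/19 + 2/3·3/10 = 82/285.
By Bayes' rule, P(Box 1 | E) = 5/57 / 82/285 = 25/82 ≈ 0.3049.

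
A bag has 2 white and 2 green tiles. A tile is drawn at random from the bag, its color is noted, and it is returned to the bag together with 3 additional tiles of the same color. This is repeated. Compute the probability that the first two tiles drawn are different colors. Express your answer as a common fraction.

2/7

Either white then green, or green then white; after the first draw the total is 7.
P = (2/4)·(2/7) + (2/4)·(2/7) = 2/7 ≈ 0.2857.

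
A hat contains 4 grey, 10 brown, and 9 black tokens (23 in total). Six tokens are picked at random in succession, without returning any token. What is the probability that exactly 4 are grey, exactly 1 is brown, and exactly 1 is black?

30/33649

Unordered draws without replacement: count favorable combinations over C(23,6).
Favorable = C(4,4) · C(10,1) · C(9,1) = 90; total = C(23,6) = 100947.
P = 90/100947 = 30/33649 ≈ 0.0009.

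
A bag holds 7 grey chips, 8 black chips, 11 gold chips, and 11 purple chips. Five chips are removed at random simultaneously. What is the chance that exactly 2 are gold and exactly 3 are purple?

Unordered draws without replacement: count favorable combinations over C(37,5).
Favorable = C(7,0) · C(8,0) · C(11,2) · C(11,3) = 9075; total = C(37,5) = 435897.
P = 9075/435897 = 275/13209 ≈ 0.0208.

275/13209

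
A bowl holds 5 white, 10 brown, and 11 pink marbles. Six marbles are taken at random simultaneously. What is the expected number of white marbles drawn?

15/13

By linearity of expectation, E[X] = Σ P(draw i is white); by symmetry each draw (even without replacement) has P(white) = 5/26.
E[X] = 6 · 5/26 = 15/13 ≈ 1.1538.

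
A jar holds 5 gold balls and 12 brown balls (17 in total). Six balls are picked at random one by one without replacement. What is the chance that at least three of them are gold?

1271/6188

Sum the hypergeometric tail for j = 3,…,5 gold balls.
Favorable = C(5,3)·C(12,3) + C(5,4)·C(12,2) + C(5,5)·C(12,1) = 2542; total = C(17,6) = 12376.
P = 2542/12376 = 1271/6188 ≈ 0.2054.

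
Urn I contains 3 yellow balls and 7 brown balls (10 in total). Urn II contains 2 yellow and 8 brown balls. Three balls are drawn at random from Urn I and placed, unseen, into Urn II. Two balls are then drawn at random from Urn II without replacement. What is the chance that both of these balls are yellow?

Condition on how many of the transferred balls are yellow (from Urn I: 3 yellow of 10; then Urn II has 13 total).
  0 yellow: C(3,0)C(7,3)/C(10,3) = 7/24; then P = C(2,2)/C(13,2) = 1/78
  1 yellow: C(3,1)C(7,2)/C(10,3) = 21/40; then P = C(3,2)/C(13,2) = 1/26
  2 yellow: C(3,2)C(7,1)/C(10,3) = 7/40; then P = C(4,2)/C(13,2) = 1/13
  3 yellow: C(3,3)C(7,0)/C(10,3) = 1/120; then P = C(5,2)/C(13,2) = 5/39
P(both yellow) = 1/26 ≈ 0.0385.

1/26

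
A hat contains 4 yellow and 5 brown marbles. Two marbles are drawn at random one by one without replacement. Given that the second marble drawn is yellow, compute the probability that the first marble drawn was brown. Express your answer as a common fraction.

5/8

P(first=brown and the second marble drawn is yellow) = (5/9)·(4/8) = 5/18.
P(the second marble drawn is yellow) = Σ over first color = 1/6 + 5/18 = 4/9.
By Bayes, P(first=brown | the second marble drawn is yellow) = 5/18 / 4/9 = 5/8 ≈ 0.6250.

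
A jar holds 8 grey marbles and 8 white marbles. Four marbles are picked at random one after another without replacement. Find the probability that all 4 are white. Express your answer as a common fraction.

Multiply the conditional probability of each draw in order, without replacement, so each draw removes one from its color and from the total.
P = (8/16) · (7/15) · (6/14) · (5/13) = 1/26 ≈ 0.0385.

1/26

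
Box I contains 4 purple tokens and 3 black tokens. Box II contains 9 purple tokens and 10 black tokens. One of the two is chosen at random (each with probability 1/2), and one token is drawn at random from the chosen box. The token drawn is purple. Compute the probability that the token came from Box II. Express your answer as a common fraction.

63/139

P(purple | Box I) = 4/7; P(purple | Box II) = 9/19.
P(purple) = 1/2·4/7 + 1/2·9/19 = 139/266.
By Bayes' rule, P(Box II | purple) = 9/38 / 139/266 = 63/139 ≈ 0.4532.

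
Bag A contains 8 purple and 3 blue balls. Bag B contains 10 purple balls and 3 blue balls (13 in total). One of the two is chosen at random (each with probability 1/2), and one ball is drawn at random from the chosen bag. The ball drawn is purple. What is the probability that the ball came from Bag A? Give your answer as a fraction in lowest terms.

P(purple | Bag A) = 8/11; P(purple | Bag B) = 10/13.
P(purple) = 1/2·8/11 + 1/2·10/13 = 107/143.
By Bayes' rule, P(Bag A | purple) = 4/11 / 107/143 = 52/107 ≈ 0.4860.

52/107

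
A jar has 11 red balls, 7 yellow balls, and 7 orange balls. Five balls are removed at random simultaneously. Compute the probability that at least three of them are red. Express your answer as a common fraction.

Sum the hypergeometric tail for j = 3,…,5 red balls.
Favorable = C(11,3)·C(14,2) + C(11,4)·C(14,1) + C(11,5)·C(14,0) = 20097; total = C(25,5) = 53130.
P = 20097/53130 = 87/230 ≈ 0.3783.

87/230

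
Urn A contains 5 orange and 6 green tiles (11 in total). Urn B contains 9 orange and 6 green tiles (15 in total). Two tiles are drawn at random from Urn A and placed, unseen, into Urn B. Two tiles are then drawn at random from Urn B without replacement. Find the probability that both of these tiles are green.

Condition on how many of the transferred tiles are green (from Urn A: 6 green of 11; then Urn B has 17 total).
  0 green: C(6,0)C(5,2)/C(11,2) = 2/11; then P = C(6,2)/C(17,2) = 15/136
  1 green: C(6,1)C(5,1)/C(11,2) = 6/11; then P = C(7,2)/C(17,2) = 21/136
  2 green: C(6,2)C(5,0)/C(11,2) = 3/11; then P = C(8,2)/C(17,2) = 7/34
P(both green) = 30/187 ≈ 0.1604.

30/187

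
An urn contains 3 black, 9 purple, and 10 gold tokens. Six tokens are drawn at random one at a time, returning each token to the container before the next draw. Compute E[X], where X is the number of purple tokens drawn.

27/11

By linearity of expectation, E[X] = Σ P(draw i is purple); each independent draw has P(purple) = 9/22.
E[X] = 6 · 9/22 = 27/11 ≈ 2.4545.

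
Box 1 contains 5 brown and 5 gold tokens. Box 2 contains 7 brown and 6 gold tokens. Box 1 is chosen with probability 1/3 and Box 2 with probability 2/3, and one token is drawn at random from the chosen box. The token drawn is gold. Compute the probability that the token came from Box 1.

P(gold | Box 1) = 1/2; P(gold | Box 2) = 6/13.
P(gold) = 1/3·1/2 + 2/3·6/13 = 37/78.
By Bayes' rule, P(Box 1 | gold) = 1/6 / 37/78 = 13/37 ≈ 0.3514.

13/37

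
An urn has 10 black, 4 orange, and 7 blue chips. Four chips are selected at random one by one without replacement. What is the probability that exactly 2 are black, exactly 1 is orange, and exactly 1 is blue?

Unordered draws without replacement: count favorable combinations over C(21,4).
Favorable = C(10,2) · C(4,1) · C(7,1) = 1260; total = C(21,4) = 5985.
P = 1260/5985 = 4/19 ≈ 0.2105.

4/19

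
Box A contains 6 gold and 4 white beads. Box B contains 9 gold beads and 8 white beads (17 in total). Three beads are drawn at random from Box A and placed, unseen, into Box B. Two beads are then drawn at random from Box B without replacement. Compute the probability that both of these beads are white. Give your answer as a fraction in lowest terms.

1/5

Condition on how many of the transferred beads are white (from Box A: 4 white of 10; then Box B has 20 total).
  0 white: C(4,0)C(6,3)/C(10,3) = 1/6; then P = C(8,2)/C(20,2) = 14/95
  1 white: C(4,1)C(6,2)/C(10,3) = 1/2; then P = C(9,2)/C(20,2) = 18/95
  2 white: C(4,2)C(6,1)/C(10,3) = 3/10; then P = C(10,2)/C(20,2) = 9/38
  3 white: C(4,3)C(6,0)/C(10,3) = 1/30; then P = C(11,2)/C(20,2) = 11/38
P(both white) = 1/5 ≈ 0.2000.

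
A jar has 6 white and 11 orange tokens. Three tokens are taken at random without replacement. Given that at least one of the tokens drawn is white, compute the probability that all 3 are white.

4/103

P(all 3 white) = C(6,3)/C(17,3) = 1/34; P(at least one white) = 1 − C(11,3)/C(17,3) = 103/136.
Since 'all 3 white' ⊆ 'at least one white', P(all 3 | at least one) = 1/34 / 103/136 = 4/103 ≈ 0.0388.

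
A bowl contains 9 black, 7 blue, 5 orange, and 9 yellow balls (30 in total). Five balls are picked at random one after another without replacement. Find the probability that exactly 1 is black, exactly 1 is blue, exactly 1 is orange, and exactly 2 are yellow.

30/377

Unordered draws without replacement: count favorable combinations over C(30,5).
Favorable = C(9,1) · C(7,1) · C(5,1) · C(9,2) = 11340; total = C(30,5) = 142506.
P = 11340/142506 = 30/377 ≈ 0.0796.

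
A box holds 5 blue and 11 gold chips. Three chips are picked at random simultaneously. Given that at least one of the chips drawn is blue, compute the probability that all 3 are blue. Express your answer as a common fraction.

2/79

P(all 3 blue) = C(5,3)/C(16,3) = 1/56; P(at least one blue) = 1 − C(11,3)/C(16,3) = 79/112.
Since 'all 3 blue' ⊆ 'at least one blue', P(all 3 | at least one) = 1/56 / 79/112 = 2/79 ≈ 0.0253.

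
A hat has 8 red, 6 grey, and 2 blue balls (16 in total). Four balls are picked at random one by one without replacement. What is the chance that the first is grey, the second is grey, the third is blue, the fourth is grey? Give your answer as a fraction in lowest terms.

Multiply the conditional probability of each draw in order, without replacement, so each draw removes one from its color and from the total.
P = (6/16) · (5/15) · (2/14) · (4/13) = 1/182 ≈ 0.0055.

1/182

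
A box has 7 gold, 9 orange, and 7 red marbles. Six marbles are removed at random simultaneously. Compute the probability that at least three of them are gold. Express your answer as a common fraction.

3449/14421

Sum the hypergeometric tail for j = 3,…,6 gold marbles.
Favorable = C(7,3)·C(16,3) + C(7,4)·C(16,2) + C(7,5)·C(16,1) + C(7,6)·C(16,0) = 24143; total = C(23,6) = 100947.
P = 24143/100947 = 3449/14421 ≈ 0.2392.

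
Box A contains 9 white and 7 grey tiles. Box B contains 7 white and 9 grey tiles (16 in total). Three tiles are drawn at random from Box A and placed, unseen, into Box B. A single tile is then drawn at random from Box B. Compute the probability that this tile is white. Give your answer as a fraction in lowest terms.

Condition on how many of the transferred tiles are white (from Box A: 9 white of 16; then Box B has 19 total).
  0 white: C(9,0)C(7,3)/C(16,3) = 1/16; then P = 7/19
  1 white: C(9,1)C(7,2)/C(16,3) = 27/80; then P = 8/19
  2 white: C(9,2)C(7,1)/C(16,3) = 9/20; then P = 9/19
  3 white: C(9,3)C(7,0)/C(16,3) = 3/20; then P = 10/19
P(white from Box B) = 139/304 ≈ 0.4572.

139/304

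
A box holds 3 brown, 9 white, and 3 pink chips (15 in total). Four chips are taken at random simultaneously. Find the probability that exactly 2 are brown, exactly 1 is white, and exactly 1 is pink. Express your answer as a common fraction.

27/455

Unordered draws without replacement: count favorable combinations over C(15,4).
Favorable = C(3,2) · C(9,1) · C(3,1) = 81; total = C(15,4) = 1365.
P = 81/1365 = 27/455 ≈ 0.0593.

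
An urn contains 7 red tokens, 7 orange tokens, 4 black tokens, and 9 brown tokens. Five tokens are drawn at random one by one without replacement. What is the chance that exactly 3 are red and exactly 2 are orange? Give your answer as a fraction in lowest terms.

Unordered draws without replacement: count favorable combinations over C(27,5).
Favorable = C(7,3) · C(7,2) · C(4,0) · C(9,0) = 735; total = C(27,5) = 80730.
P = 735/80730 = 49/5382 ≈ 0.0091.

49/5382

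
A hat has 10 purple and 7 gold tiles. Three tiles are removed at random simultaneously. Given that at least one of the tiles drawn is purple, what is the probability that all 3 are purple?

P(all 3 purple) = C(10,3)/C(17,3) = 3/17; P(at least one purple) = 1 − C(7,3)/C(17,3) = 129/136.
Since 'all 3 purple' ⊆ 'at least one purple', P(all 3 | at least one) = 3/17 / 129/136 = 8/43 ≈ 0.1860.

8/43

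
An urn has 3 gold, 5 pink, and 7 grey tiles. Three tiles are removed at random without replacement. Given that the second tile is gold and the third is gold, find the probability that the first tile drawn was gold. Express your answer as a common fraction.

P(first=gold and the second tile is gold and the third is gold) = (3/15)·(2/14)·(1/13) = 1/455.
P(E) = Σ over first color = 1/455 + 1/91 + 1/65 = 1/35.
By Bayes, P(first=gold | E) = 1/455 / 1/35 = 1/13 ≈ 0.0769.

1/13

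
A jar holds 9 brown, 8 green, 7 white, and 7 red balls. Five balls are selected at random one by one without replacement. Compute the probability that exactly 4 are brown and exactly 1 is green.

16/2697

Unordered draws without replacement: count favorable combinations over C(31,5).
Favorable = C(9,4) · C(8,1) · C(7,0) · C(7,0) = 1008; total = C(31,5) = 169911.
P = 1008/169911 = 16/2697 ≈ 0.0059.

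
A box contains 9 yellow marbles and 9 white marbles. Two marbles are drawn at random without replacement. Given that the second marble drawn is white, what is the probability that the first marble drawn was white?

8/17

P(first=white and the second marble drawn is white) = (9/18)·(8/17) = 4/17.
P(the second marble drawn is white) = Σ over first color = 9/34 + 4/17 = 1/2.
By Bayes, P(first=white | the second marble drawn is white) = 4/17 / 1/2 = 8/17 ≈ 0.4706.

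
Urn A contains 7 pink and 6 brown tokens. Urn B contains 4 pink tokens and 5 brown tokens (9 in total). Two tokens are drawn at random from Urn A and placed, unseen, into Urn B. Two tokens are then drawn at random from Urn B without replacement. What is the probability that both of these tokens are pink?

Condition on how many of the transferred tokens are pink (from Urn A: 7 pink of 13; then Urn B has 11 total).
  0 pink: C(7,0)C(6,2)/C(13,2) = 5/26; then P = C(4,2)/C(11,2) = 6/55
  1 pink: C(7,1)C(6,1)/C(13,2) = 7/13; then P = C(5,2)/C(11,2) = 2/11
  2 pink: C(7,2)C(6,0)/C(13,2) = 7/26; then P = C(6,2)/C(11,2) = 3/11
P(both pink) = 5/26 ≈ 0.1923.

5/26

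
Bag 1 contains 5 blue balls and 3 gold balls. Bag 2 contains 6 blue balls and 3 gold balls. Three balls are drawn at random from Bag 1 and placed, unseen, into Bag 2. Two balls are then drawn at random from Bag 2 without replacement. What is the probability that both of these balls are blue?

Condition on how many of the transferred balls are blue (from Bag 1: 5 blue of 8; then Bag 2 has 12 total).
  0 blue: C(5,0)C(3,3)/C(8,3) = 1/56; then P = C(6,2)/C(12,2) = 5/22
  1 blue: C(5,1)C(3,2)/C(8,3) = 15/56; then P = C(7,2)/C(12,2) = 7/22
  2 blue: C(5,2)C(3,1)/C(8,3) = 15/28; then P = C(8,2)/C(12,2) = 14/33
  3 blue: C(5,3)C(3,0)/C(8,3) = 5/28; then P = C(9,2)/C(12,2) = 6/11
P(both blue) = 255/616 ≈ 0.4140.

255/616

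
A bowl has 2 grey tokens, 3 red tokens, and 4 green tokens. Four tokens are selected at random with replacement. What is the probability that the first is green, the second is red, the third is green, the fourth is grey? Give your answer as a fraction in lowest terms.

32/2187

Multiply the conditional probability of each draw in order, with replacement (the composition resets each draw).
P = (4/9) · (3/9) · (4/9) · (2/9) = 32/2187 ≈ 0.0146.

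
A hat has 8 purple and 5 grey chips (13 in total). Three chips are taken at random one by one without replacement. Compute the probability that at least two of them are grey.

45/143

Sum the hypergeometric tail for j = 2,…,3 grey chips.
Favorable = C(5,2)·C(8,1) + C(5,3)·C(8,0) = 90; total = C(13,3) = 286.
P = 90/286 = 45/143 ≈ 0.3147.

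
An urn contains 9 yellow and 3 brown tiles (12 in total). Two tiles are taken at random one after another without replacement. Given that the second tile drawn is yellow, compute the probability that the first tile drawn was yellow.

P(first=yellow and the second tile drawn is yellow) = (9/12)·(8/11) = 6/11.
P(the second tile drawn is yellow) = Σ over first color = 6/11 + 9/44 = 3/4.
By Bayes, P(first=yellow | the second tile drawn is yellow) = 6/11 / 3/4 = 8/11 ≈ 0.7273.

8/11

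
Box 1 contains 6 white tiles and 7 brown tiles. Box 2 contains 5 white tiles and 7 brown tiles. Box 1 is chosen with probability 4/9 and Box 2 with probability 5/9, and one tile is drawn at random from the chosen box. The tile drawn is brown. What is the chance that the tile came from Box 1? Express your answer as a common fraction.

48/113

P(brown | Box 1) = 7/13; P(brown | Box 2) = 7/12.
P(brown) = 4/9·7/13 + 5/9·7/12 = 791/1404.
By Bayes' rule, P(Box 1 | brown) = 28/117 / 791/1404 = 48/113 ≈ 0.4248.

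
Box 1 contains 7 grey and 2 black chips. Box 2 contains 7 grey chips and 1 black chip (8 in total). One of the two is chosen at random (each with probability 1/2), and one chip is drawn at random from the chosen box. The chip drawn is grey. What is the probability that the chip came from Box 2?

P(grey | Box 1) = 7/9; P(grey | Box 2) = 7/8.
P(grey) = 1/2·7/9 + 1/2·7/8 = 119/144.
By Bayes' rule, P(Box 2 | grey) = 7/16 / 119/144 = 9/17 ≈ 0.5294.

9/17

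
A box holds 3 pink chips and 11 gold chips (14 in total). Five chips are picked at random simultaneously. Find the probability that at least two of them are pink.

25/91

Sum the hypergeometric tail for j = 2,…,3 pink chips.
Favorable = C(3,2)·C(11,3) + C(3,3)·C(11,2) = 550; total = C(14,5) = 2002.
P = 550/2002 = 25/91 ≈ 0.2747.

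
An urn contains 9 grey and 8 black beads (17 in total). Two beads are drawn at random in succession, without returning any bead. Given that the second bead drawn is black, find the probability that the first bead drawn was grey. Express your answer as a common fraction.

9/16

P(first=grey and the second bead drawn is black) = (9/17)·(8/16) = 9/34.
P(the second bead drawn is black) = Σ over first color = 9/34 + 7/34 = 8/17.
By Bayes, P(first=grey | the second bead drawn is black) = 9/34 / 8/17 = 9/16 ≈ 0.5625.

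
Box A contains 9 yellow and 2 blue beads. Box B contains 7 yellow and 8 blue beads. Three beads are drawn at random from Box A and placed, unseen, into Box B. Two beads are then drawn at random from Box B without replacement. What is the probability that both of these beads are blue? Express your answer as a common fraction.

1783/8415

Condition on how many of the transferred beads are blue (from Box A: 2 blue of 11; then Box B has 18 total).
  0 blue: C(2,0)C(9,3)/C(11,3) = 28/55; then P = C(8,2)/C(18,2) = 28/153
  1 blue: C(2,1)C(9,2)/C(11,3) = 24/55; then P = C(9,2)/C(18,2) = 4/17
  2 blue: C(2,2)C(9,1)/C(11,3) = 3/55; then P = C(10,2)/C(18,2) = 5/17
P(both blue) = 1783/8415 ≈ 0.2119.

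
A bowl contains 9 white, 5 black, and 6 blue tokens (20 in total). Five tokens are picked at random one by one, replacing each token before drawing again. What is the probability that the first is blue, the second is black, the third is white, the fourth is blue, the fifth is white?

729/160000

Multiply the conditional probability of each draw in order, with replacement (the composition resets each draw).
P = (6/20) · (5/20) · (9/20) · (6/20) · (9/20) = 729/160000 ≈ 0.0046.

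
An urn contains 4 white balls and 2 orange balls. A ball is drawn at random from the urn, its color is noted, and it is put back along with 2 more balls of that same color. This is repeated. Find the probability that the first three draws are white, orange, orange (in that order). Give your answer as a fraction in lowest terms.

Track the composition after each reinforcement of +2.
P = (4/6) · (2/8) · (4/10) = 1/15 ≈ 0.0667.

1/15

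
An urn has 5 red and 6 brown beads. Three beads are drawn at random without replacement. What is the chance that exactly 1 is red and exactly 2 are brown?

5/11

Unordered draws without replacement: count favorable combinations over C(11,3).
Favorable = C(5,1) · C(6,2) = 75; total = C(11,3) = 165.
P = 75/165 = 5/11 ≈ 0.4545.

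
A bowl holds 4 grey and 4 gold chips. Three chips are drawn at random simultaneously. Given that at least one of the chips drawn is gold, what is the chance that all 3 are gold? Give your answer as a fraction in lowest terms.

P(all 3 gold) = C(4,3)/C(8,3) = 1/14; P(at least one gold) = 1 − C(4,3)/C(8,3) = 13/14.
Since 'all 3 gold' ⊆ 'at least one gold', P(all 3 | at least one) = 1/14 / 13/14 = 1/13 ≈ 0.0769.

1/13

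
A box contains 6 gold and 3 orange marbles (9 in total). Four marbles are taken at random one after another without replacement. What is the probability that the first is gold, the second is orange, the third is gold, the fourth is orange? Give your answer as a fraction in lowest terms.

5/84

Multiply the conditional probability of each draw in order, without replacement, so each draw removes one from its color and from the total.
P = (6/9) · (3/8) · (5/7) · (2/6) = 5/84 ≈ 0.0595.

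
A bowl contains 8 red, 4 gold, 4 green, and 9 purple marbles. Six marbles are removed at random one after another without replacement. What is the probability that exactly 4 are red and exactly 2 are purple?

18/1265

Unordered draws without replacement: count favorable combinations over C(25,6).
Favorable = C(8,4) · C(4,0) · C(4,0) · C(9,2) = 2520; total = C(25,6) = 177100.
P = 2520/177100 = 18/1265 ≈ 0.0142.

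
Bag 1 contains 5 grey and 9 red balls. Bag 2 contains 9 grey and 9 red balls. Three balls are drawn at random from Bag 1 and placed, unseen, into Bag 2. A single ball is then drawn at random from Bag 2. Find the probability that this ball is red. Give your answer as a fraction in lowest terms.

Condition on how many of the transferred balls are red (from Bag 1: 9 red of 14; then Bag 2 has 21 total).
  0 red: C(9,0)C(5,3)/C(14,3) = 5/182; then P = 9/21
  1 red: C(9,1)C(5,2)/C(14,3) = 45/182; then P = 10/21
  2 red: C(9,2)C(5,1)/C(14,3) = 45/91; then P = 11/21
  3 red: C(9,3)C(5,0)/C(14,3) = 3/13; then P = 12/21
P(red from Bag 2) = 51/98 ≈ 0.5204.

51/98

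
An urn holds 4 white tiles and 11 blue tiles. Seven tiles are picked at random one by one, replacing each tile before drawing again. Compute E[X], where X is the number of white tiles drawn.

By linearity of expectation, E[X] = Σ P(draw i is white); each independent draw has P(white) = 4/15.
E[X] = 7 · 4/15 = 28/15 ≈ 1.8667.

28/15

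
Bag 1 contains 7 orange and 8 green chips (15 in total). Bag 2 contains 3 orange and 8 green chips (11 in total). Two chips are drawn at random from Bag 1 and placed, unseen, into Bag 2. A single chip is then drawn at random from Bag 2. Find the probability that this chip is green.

136/195

Condition on how many of the transferred chips are green (from Bag 1: 8 green of 15; then Bag 2 has 13 total).
  0 green: C(8,0)C(7,2)/C(15,2) = 1/5; then P = 8/13
  1 green: C(8,1)C(7,1)/C(15,2) = 8/15; then P = 9/13
  2 green: C(8,2)C(7,0)/C(15,2) = 4/15; then P = 10/13
P(green from Bag 2) = 136/195 ≈ 0.6974.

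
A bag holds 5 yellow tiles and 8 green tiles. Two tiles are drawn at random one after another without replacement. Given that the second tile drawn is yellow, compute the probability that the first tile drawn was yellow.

1/3

P(first=yellow and the second tile drawn is yellow) = (5/13)·(4/12) = 5/39.
P(the second tile drawn is yellow) = Σ over first color = 5/39 + 10/39 = 5/13.
By Bayes, P(first=yellow | the second tile drawn is yellow) = 5/39 / 5/13 = 1/3 ≈ 0.3333.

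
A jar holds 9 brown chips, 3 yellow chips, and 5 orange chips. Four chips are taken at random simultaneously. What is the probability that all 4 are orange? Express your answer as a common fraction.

1/476

Unordered draws without replacement: count favorable combinations over C(17,4).
Favorable = C(9,0) · C(3,0) · C(5,4) = 5; total = C(17,4) = 2380.
P = 5/2380 = 1/476 ≈ 0.0021.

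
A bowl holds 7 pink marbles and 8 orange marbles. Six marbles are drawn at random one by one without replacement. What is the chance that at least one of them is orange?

714/715

Use the complement: P(at least one orange) = 1 − P(no orange).
P(none) = C(7,6)/C(15,6) = 7/5005.
So P = 1 − 7/5005 = 714/715 ≈ 0.9986.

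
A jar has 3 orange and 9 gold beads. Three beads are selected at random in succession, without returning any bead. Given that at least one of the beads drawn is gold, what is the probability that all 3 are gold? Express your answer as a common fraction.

P(all 3 gold) = C(9,3)/C(12,3) = 21/55; P(at least one gold) = 1 − C(3,3)/C(12,3) = 219/220.
Since 'all 3 gold' ⊆ 'at least one gold', P(all 3 | at least one) = 21/55 / 219/220 = 28/73 ≈ 0.3836.

28/73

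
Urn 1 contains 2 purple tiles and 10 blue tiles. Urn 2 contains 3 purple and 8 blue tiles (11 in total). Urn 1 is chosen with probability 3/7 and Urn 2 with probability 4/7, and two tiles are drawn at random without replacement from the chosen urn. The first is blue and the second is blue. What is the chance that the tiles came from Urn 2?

P(E | Urn 1) = 15/22; P(E | Urn 2) = 28/55.
P(E) = 3/7·15/22 + 4/7·28/55 = 449/770.
By Bayes' rule, P(Urn 2 | E) = 16/55 / 449/770 = 224/449 ≈ 0.4989.

224/449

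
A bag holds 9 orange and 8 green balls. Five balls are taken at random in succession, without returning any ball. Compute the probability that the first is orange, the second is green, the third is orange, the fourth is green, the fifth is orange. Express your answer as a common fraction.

42/1105

Multiply the conditional probability of each draw in order, without replacement, so each draw removes one from its color and from the total.
P = (9/17) · (8/16) · (8/15) · (7/14) · (7/13) = 42/1105 ≈ 0.0380.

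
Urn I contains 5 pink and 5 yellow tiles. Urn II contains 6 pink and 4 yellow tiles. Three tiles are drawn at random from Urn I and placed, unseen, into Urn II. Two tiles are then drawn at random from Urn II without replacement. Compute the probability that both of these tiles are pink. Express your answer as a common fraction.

37/117

Condition on how many of the transferred tiles are pink (from Urn I: 5 pink of 10; then Urn II has 13 total).
  0 pink: C(5,0)C(5,3)/C(10,3) = 1/12; then P = C(6,2)/C(13,2) = 5/26
  1 pink: C(5,1)C(5,2)/C(10,3) = 5/12; then P = C(7,2)/C(13,2) = 7/26
  2 pink: C(5,2)C(5,1)/C(10,3) = 5/12; then P = C(8,2)/C(13,2) = 14/39
  3 pink: C(5,3)C(5,0)/C(10,3) = 1/12; then P = C(9,2)/C(13,2) = 6/13
P(both pink) = 37/117 ≈ 0.3162.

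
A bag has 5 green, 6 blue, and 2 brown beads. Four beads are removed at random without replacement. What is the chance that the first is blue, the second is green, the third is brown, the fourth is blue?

5/286

Multiply the conditional probability of each draw in order, without replacement, so each draw removes one from its color and from the total.
P = (6/13) · (5/12) · (2/11) · (5/10) = 5/286 ≈ 0.0175.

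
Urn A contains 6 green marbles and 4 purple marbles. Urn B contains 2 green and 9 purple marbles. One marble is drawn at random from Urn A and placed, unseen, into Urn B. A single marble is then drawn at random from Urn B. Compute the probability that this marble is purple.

Condition on how many of the transferred marbles are purple (from Urn A: 4 purple of 10; then Urn B has 12 total).
  0 purple: C(4,0)C(6,1)/C(10,1) = 3/5; then P = 9/12
  1 purple: C(4,1)C(6,0)/C(10,1) = 2/5; then P = 10/12
P(purple from Urn B) = 47/60 ≈ 0.7833.

47/60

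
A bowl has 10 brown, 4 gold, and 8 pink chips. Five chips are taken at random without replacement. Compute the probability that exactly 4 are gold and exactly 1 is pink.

Unordered draws without replacement: count favorable combinations over C(22,5).
Favorable = C(10,0) · C(4,4) · C(8,1) = 8; total = C(22,5) = 26334.
P = 8/26334 = 4/13167 ≈ 0.0003.

4/13167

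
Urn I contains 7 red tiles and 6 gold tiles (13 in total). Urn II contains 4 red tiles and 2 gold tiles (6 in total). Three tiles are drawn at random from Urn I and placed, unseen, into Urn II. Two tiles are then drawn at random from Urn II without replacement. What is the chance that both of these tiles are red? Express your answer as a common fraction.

Condition on how many of the transferred tiles are red (from Urn I: 7 red of 13; then Urn II has 9 total).
  0 red: C(7,0)C(6,3)/C(13,3) = 10/143; then P = C(4,2)/C(9,2) = 1/6
  1 red: C(7,1)C(6,2)/C(13,3) = 105/286; then P = C(5,2)/C(9,2) = 5/18
  2 red: C(7,2)C(6,1)/C(13,3) = 63/143; then P = C(6,2)/C(9,2) = 5/12
  3 red: C(7,3)C(6,0)/C(13,3) = 35/286; then P = C(7,2)/C(9,2) = 7/12
P(both red) = 115/312 ≈ 0.3686.

115/312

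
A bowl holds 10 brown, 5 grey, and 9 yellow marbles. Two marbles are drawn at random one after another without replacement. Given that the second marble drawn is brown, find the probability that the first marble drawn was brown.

9/23

P(first=brown and the second marble drawn is brown) = (10/24)·(9/23) = 15/92.
P(the second marble drawn is brown) = Σ over first color = 15/92 + 25/276 + 15/92 = 5/12.
By Bayes, P(first=brown | the second marble drawn is brown) = 15/92 / 5/12 = 9/23 ≈ 0.3913.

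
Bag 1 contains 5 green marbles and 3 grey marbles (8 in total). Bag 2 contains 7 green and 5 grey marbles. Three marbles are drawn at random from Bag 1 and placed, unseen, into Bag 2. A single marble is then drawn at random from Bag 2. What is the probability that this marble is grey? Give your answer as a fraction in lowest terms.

Condition on how many of the transferred marbles are grey (from Bag 1: 3 grey of 8; then Bag 2 has 15 total).
  0 grey: C(3,0)C(5,3)/C(8,3) = 5/28; then P = 5/15
  1 grey: C(3,1)C(5,2)/C(8,3) = 15/28; then P = 6/15
  2 grey: C(3,2)C(5,1)/C(8,3) = 15/56; then P = 7/15
  3 grey: C(3,3)C(5,0)/C(8,3) = 1/56; then P = 8/15
P(grey from Bag 2) = 49/120 ≈ 0.4083.

49/120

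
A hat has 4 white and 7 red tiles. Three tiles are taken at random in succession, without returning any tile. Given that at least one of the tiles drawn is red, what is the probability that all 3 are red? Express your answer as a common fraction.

P(all 3 red) = C(7,3)/C(11,3) = 7/33; P(at least one red) = 1 − C(4,3)/C(11,3) = 161/165.
Since 'all 3 red' ⊆ 'at least one red', P(all 3 | at least one) = 7/33 / 161/165 = 5/23 ≈ 0.2174.

5/23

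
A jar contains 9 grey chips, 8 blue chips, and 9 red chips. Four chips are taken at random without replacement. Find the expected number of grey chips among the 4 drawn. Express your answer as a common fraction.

By linearity of expectation, E[X] = Σ P(draw i is grey); by symmetry each draw (even without replacement) has P(grey) = 9/26.
E[X] = 4 · 9/26 = 18/13 ≈ 1.3846.

18/13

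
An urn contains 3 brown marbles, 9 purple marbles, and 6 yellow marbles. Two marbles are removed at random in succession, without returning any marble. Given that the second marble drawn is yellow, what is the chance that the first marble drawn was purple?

P(first=purple and the second marble drawn is yellow) = (9/18)·(6/17) = 3/17.
P(the second marble drawn is yellow) = Σ over first color = 1/17 + 3/17 + 5/51 = 1/3.
By Bayes, P(first=purple | the second marble drawn is yellow) = 3/17 / 1/3 = 9/17 ≈ 0.5294.

9/17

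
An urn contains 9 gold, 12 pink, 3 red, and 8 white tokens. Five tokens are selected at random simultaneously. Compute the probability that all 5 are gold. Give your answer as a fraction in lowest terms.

9/14384

Unordered draws without replacement: count favorable combinations over C(32,5).
Favorable = C(9,5) · C(12,0) · C(3,0) · C(8,0) = 126; total = C(32,5) = 201376.
P = 126/201376 = 9/14384 ≈ 0.0006.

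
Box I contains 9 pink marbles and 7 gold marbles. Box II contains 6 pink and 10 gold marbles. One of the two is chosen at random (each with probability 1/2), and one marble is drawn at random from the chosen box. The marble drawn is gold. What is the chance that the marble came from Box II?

10/17

P(gold | Box I) = 7/16; P(gold | Box II) = 5/8.
P(gold) = 1/2·7/16 + 1/2·5/8 = 17/32.
By Bayes' rule, P(Box II | gold) = 5/16 / 17/32 = 10/17 ≈ 0.5882.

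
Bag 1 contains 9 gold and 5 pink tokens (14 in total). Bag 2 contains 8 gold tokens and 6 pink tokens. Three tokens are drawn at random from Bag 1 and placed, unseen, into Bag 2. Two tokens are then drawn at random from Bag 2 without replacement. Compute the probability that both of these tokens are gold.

145/442

Condition on how many of the transferred tokens are gold (from Bag 1: 9 gold of 14; then Bag 2 has 17 total).
  0 gold: C(9,0)C(5,3)/C(14,3) = 5/182; then P = C(8,2)/C(17,2) = 7/34
  1 gold: C(9,1)C(5,2)/C(14,3) = 45/182; then P = C(9,2)/C(17,2) = 9/34
  2 gold: C(9,2)C(5,1)/C(14,3) = 45/91; then P = C(10,2)/C(17,2) = 45/136
  3 gold: C(9,3)C(5,0)/C(14,3) = 3/13; then P = C(11,2)/C(17,2) = 55/136
P(both gold) = 145/442 ≈ 0.3281.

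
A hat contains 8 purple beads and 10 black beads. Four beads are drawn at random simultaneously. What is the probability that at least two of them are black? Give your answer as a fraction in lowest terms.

27/34

Sum the hypergeometric tail for j = 2,…,4 black beads.
Favorable = C(10,2)·C(8,2) + C(10,3)·C(8,1) + C(10,4)·C(8,0) = 2430; total = C(18,4) = 3060.
P = 2430/3060 = 27/34 ≈ 0.7941.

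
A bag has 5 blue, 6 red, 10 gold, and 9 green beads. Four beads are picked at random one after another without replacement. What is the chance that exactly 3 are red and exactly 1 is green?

4/609

Unordered draws without replacement: count favorable combinations over C(30,4).
Favorable = C(5,0) · C(6,3) · C(10,0) · C(9,1) = 180; total = C(30,4) = 27405.
P = 180/27405 = 4/609 ≈ 0.0066.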